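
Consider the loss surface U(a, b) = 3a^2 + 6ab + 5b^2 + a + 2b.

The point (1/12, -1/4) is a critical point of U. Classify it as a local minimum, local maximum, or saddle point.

local minimum

The Hessian of U is constant: H = [[6, 6], [6, 10]].
det(H) = 6·10 − 6² = 24.
det(H) > 0 and tr(H) = 16 > 0, so H is positive definite and the point is a local minimum.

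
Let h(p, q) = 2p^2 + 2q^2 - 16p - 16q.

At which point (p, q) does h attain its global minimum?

h(p,q) separates as A(p) + B(q), so its minimum is min A + min B.
A'(p) = 4p - 16 vanishes at p ∈ {4}; B'(q) = 4q - 16 vanishes at q ∈ {4}.
Local minima of A (where A''>0): A(4)=-32. Local minima of B: B(4)=-32.
So the global minimum of h is A(4) + B(4) = -32 − 32 = -64, attained at (4, 4).

(4, 4)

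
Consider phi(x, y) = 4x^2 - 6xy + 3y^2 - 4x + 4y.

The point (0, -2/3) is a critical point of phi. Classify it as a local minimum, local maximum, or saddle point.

The Hessian of phi is constant: H = [[8, -6], [-6, 6]].
det(H) = 8·6 − (-6)² = 12.
det(H) > 0 and tr(H) = 14 > 0, so H is positive definite and the point is a local minimum.

local minimum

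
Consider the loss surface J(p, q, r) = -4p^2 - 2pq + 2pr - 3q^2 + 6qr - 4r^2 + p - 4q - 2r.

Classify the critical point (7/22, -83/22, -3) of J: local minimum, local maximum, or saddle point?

The Hessian is constant: H = [[-8, -2, 2], [-2, -6, 6], [2, 6, -8]].
Leading principal minors: Δ₁ = -8, Δ₂ = 44, Δ₃ = -88.
The minors alternate sign starting negative (−, +, −), so H is negative definite: a local maximum.

local maximum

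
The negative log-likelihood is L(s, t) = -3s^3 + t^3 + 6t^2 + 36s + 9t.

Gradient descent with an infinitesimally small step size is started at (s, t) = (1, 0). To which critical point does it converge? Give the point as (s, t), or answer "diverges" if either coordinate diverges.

(-2, -1)

L is separable, so gradient descent decouples: s follows -∂L/∂s, t follows -∂L/∂t.
∂L/∂s = -9(s - 2)(s + 2); at s=1 this is 27, so s decreases.
∂L/∂t = 3(t + 1)(t + 3); at t=0 this is 9, so t decreases.
s converges to its nearest critical value -2 (a local min of the s-part); t converges to -1. The iterate converges to (-2, -1).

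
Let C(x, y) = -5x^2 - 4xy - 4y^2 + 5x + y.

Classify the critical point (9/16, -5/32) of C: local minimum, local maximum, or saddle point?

local maximum

The Hessian of C is constant: H = [[-10, -4], [-4, -8]].
det(H) = (-10)·(-8) − (-4)² = 64.
det(H) > 0 and tr(H) = -18 < 0, so H is negative definite and the point is a local maximum.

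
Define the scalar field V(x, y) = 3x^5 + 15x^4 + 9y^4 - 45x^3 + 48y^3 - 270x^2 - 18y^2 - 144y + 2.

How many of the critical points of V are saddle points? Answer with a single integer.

6

V separates as a function of x plus a function of y, so ∇V=0 decouples.
∂V/∂x = 15x(x - 3)(x + 3)(x + 4) = 0 at x ∈ {-4, -3, 0, 3}; ∂V/∂y = 36(y - 1)(y + 1)(y + 4) = 0 at y ∈ {-4, -1, 1}.
The Hessian is diagonal: diag(V_xx, V_yy). Second derivatives: V_xx(-4)=-420, V_xx(-3)=270, V_xx(0)=-540, V_xx(3)=1890; V_yy(-4)=540, V_yy(-1)=-216, V_yy(1)=360.
Saddle points occur where the two diagonal entries have opposite signs: (-4, -4), (-4, 1), (-3, -1), (0, -4), (0, 1), (3, -1). Count: 6.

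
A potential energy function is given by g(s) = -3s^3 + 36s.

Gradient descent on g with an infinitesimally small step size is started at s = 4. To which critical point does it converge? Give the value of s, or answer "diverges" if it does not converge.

g'(s) = -9(s - 2)(s + 2), so g'(4) = -108.
Gradient descent moves in the -g' direction, i.e. s is increasing.
There is no critical point above s=4, and g' keeps the same sign, so the iterate runs off to +∞.

diverges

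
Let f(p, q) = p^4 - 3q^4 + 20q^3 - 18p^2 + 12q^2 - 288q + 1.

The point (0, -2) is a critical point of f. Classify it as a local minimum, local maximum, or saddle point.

The mixed partial ∂²f/∂p∂q is 0, so the Hessian at any point is diag(f_pp, f_qq) = diag(12(p^2 - 3), 12(-3q^2 + 10q + 2)).
At (0, -2): H = diag(-36, -360).
Both eigenvalues are negative, so H is negative definite: a local maximum.

local maximum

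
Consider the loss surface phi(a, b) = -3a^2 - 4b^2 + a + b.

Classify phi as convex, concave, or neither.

phi is quadratic, so its Hessian is the constant matrix H = [[-6, 0], [0, -8]].
det(H) = 48, tr(H) = -14.
det(H) > 0 and tr(H) < 0, so H is negative definite everywhere: concave.

concave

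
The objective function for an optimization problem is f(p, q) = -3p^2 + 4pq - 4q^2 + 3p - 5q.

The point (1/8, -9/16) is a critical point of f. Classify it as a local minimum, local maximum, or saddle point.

local maximum

The Hessian of f is constant: H = [[-6, 4], [4, -8]].
det(H) = (-6)·(-8) − 4² = 32.
det(H) > 0 and tr(H) = -14 < 0, so H is negative definite and the point is a local maximum.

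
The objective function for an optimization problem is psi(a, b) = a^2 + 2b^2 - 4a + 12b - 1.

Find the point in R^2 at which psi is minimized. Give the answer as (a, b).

psi(a,b) separates as P(a) + Q(b) − 1, so its minimum is min P + min Q − 1.
P'(a) = 2a - 4 vanishes at a ∈ {2}; Q'(b) = 4b + 12 vanishes at b ∈ {-3}.
Local minima of P (where P''>0): P(2)=-4. Local minima of Q: Q(-3)=-18.
So the global minimum of psi is P(2) + Q(-3) − 1 = -4 − 18 − 1 = -23, attained at (2, -3).

(2, -3)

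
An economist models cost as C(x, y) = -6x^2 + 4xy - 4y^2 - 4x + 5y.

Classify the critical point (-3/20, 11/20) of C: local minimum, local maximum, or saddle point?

local maximum

The Hessian of C is constant: H = [[-12, 4], [4, -8]].
det(H) = (-12)·(-8) − 4² = 80.
det(H) > 0 and tr(H) = -20 < 0, so H is negative definite and the point is a local maximum.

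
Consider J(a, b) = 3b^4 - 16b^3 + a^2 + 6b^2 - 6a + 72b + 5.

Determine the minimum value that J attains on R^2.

J(a,b) separates as P(a) + Q(b) + 5, so its minimum is min P + min Q + 5.
P'(a) = 2a - 6 vanishes at a ∈ {3}; Q'(b) = 12(b - 3)(b - 2)(b + 1) vanishes at b ∈ {-1, 2, 3}.
Local minima of P (where P''>0): P(3)=-9. Local minima of Q: Q(-1)=-47, Q(3)=81.
So the global minimum of J is P(3) + Q(-1) + 5 = -9 − 47 + 5 = -51, attained at (3, -1).

-51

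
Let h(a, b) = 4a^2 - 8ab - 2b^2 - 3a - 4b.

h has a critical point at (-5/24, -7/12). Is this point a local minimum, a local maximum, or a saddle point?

saddle point

The Hessian of h is constant: H = [[8, -8], [-8, -4]].
det(H) = 8·(-4) − (-8)² = -96.
Since det(H) < 0, H is indefinite and the critical point is a saddle point.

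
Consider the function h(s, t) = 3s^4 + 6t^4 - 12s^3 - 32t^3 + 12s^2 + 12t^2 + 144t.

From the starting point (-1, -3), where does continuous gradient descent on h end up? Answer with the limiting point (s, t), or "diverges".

(0, -1)

h is separable, so gradient descent decouples: s follows -∂h/∂s, t follows -∂h/∂t.
∂h/∂s = 12s(s - 2)(s - 1); at s=-1 this is -72, so s increases.
∂h/∂t = 24(t - 3)(t - 2)(t + 1); at t=-3 this is -1440, so t increases.
s converges to its nearest critical value 0 (a local min of the s-part); t converges to -1. The iterate converges to (0, -1).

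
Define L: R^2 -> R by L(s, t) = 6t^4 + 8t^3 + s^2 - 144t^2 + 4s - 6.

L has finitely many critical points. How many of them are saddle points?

L separates as a function of s plus a function of t, so ∇L=0 decouples.
∂L/∂s = 2(s + 2) = 0 at s ∈ {-2}; ∂L/∂t = 24t(t - 3)(t + 4) = 0 at t ∈ {-4, 0, 3}.
The Hessian is diagonal: diag(L_ss, L_tt). Second derivatives: L_ss(-2)=2; L_tt(-4)=672, L_tt(0)=-288, L_tt(3)=504.
Saddle points occur where the two diagonal entries have opposite signs: (-2, 0). Count: 1.

1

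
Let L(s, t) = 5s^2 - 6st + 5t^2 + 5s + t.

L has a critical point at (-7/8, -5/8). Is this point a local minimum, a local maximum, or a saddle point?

The Hessian of L is constant: H = [[10, -6], [-6, 10]].
det(H) = 10·10 − (-6)² = 64.
det(H) > 0 and tr(H) = 20 > 0, so H is positive definite and the point is a local minimum.

local minimum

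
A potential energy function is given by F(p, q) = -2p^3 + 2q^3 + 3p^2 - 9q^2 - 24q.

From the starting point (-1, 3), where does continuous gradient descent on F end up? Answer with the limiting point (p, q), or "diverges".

(0, 4)

F is separable, so gradient descent decouples: p follows -∂F/∂p, q follows -∂F/∂q.
∂F/∂p = -6p(p - 1); at p=-1 this is -12, so p increases.
∂F/∂q = 6(q - 4)(q + 1); at q=3 this is -24, so q increases.
p converges to its nearest critical value 0 (a local min of the p-part); q converges to 4. The iterate converges to (0, 4).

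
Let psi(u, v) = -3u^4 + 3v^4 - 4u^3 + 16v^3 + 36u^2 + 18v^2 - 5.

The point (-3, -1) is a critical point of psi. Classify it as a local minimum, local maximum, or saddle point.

The mixed partial ∂²psi/∂u∂v is 0, so the Hessian at any point is diag(psi_uu, psi_vv) = diag(12(-3u^2 - 2u + 6), 12(3v^2 + 8v + 3)).
At (-3, -1): H = diag(-180, -24).
Both eigenvalues are negative, so H is negative definite: a local maximum.

local maximum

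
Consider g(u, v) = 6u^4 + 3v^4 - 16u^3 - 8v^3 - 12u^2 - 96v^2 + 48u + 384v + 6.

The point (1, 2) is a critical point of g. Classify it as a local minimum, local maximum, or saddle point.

local maximum

The mixed partial ∂²g/∂u∂v is 0, so the Hessian at any point is diag(g_uu, g_vv) = diag(24(3u^2 - 4u - 1), 12(3v^2 - 4v - 16)).
At (1, 2): H = diag(-48, -144).
Both eigenvalues are negative, so H is negative definite: a local maximum.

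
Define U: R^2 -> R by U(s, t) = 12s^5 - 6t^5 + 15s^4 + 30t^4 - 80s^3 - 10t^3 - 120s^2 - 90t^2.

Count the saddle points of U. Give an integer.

U separates as a function of s plus a function of t, so ∇U=0 decouples.
∂U/∂s = 60s(s - 2)(s + 1)(s + 2) = 0 at s ∈ {-2, -1, 0, 2}; ∂U/∂t = -30t(t - 3)(t - 2)(t + 1) = 0 at t ∈ {-1, 0, 2, 3}.
The Hessian is diagonal: diag(U_ss, U_tt). Second derivatives: U_ss(-2)=-480, U_ss(-1)=180, U_ss(0)=-240, U_ss(2)=1440; U_tt(-1)=360, U_tt(0)=-180, U_tt(2)=180, U_tt(3)=-360.
Saddle points occur where the two diagonal entries have opposite signs: (-2, -1), (-2, 2), (-1, 0), (-1, 3), (0, -1), (0, 2), (2, 0), (2, 3). Count: 8.

8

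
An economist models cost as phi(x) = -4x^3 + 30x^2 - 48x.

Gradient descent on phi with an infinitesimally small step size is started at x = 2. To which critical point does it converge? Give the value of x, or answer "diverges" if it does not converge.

phi'(x) = -12(x - 4)(x - 1), so phi'(2) = 24.
Gradient descent moves in the -phi' direction, i.e. x is decreasing.
The nearest critical point in that direction is x = 1, where phi'' = 36 > 0 (a local minimum). The iterate converges there.

1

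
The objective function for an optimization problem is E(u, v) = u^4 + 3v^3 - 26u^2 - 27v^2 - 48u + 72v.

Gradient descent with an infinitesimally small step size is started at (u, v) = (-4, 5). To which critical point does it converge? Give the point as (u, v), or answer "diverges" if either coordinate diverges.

(-3, 4)

E is separable, so gradient descent decouples: u follows -∂E/∂u, v follows -∂E/∂v.
∂E/∂u = 4(u - 4)(u + 1)(u + 3); at u=-4 this is -96, so u increases.
∂E/∂v = 9(v - 4)(v - 2); at v=5 this is 27, so v decreases.
u converges to its nearest critical value -3 (a local min of the u-part); v converges to 4. The iterate converges to (-3, 4).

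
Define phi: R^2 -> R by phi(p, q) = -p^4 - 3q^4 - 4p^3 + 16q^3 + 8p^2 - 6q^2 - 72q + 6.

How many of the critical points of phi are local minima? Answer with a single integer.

phi separates as a function of p plus a function of q, so ∇phi=0 decouples.
∂phi/∂p = -4p(p - 1)(p + 4) = 0 at p ∈ {-4, 0, 1}; ∂phi/∂q = -12(q - 3)(q - 2)(q + 1) = 0 at q ∈ {-1, 2, 3}.
The Hessian is diagonal: diag(phi_pp, phi_qq). Second derivatives: phi_pp(-4)=-80, phi_pp(0)=16, phi_pp(1)=-20; phi_qq(-1)=-144, phi_qq(2)=36, phi_qq(3)=-48.
Local minima occur where both diagonal entries positive: (0, 2). Count: 1.

1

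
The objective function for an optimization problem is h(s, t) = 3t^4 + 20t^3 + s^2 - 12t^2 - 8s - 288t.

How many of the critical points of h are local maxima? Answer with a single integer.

0

h separates as a function of s plus a function of t, so ∇h=0 decouples.
∂h/∂s = 2(s - 4) = 0 at s ∈ {4}; ∂h/∂t = 12(t - 2)(t + 3)(t + 4) = 0 at t ∈ {-4, -3, 2}.
The Hessian is diagonal: diag(h_ss, h_tt). Second derivatives: h_ss(4)=2; h_tt(-4)=72, h_tt(-3)=-60, h_tt(2)=360.
Local maxima occur where both diagonal entries negative: none. Count: 0.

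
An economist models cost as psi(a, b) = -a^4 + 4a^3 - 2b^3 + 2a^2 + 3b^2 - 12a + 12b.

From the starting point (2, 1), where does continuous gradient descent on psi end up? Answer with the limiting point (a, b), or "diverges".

psi is separable, so gradient descent decouples: a follows -∂psi/∂a, b follows -∂psi/∂b.
∂psi/∂a = -4(a - 3)(a - 1)(a + 1); at a=2 this is 12, so a decreases.
∂psi/∂b = -6(b - 2)(b + 1); at b=1 this is 12, so b decreases.
a converges to its nearest critical value 1 (a local min of the a-part); b converges to -1. The iterate converges to (1, -1).

(1, -1)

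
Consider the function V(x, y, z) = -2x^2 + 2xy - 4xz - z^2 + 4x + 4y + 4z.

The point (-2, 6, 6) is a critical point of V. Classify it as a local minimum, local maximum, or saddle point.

saddle point

The Hessian is constant: H = [[-4, 2, -4], [2, 0, 0], [-4, 0, -2]].
Leading principal minors: Δ₁ = -4, Δ₂ = -4, Δ₃ = 8.
The minors fit neither the all-positive nor the alternating-sign pattern, so H is indefinite: a saddle point.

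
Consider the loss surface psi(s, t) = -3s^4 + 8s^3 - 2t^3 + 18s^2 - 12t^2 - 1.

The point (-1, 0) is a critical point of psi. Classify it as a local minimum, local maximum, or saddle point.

The mixed partial ∂²psi/∂s∂t is 0, so the Hessian at any point is diag(psi_ss, psi_tt) = diag(12(-3s^2 + 4s + 3), -12(t + 2)).
At (-1, 0): H = diag(-48, -24).
Both eigenvalues are negative, so H is negative definite: a local maximum.

local maximum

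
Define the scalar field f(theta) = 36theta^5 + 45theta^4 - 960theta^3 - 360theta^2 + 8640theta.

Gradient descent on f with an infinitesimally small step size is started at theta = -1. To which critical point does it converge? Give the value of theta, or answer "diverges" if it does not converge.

-2

f'(theta) = 180(theta - 3)(theta - 2)(theta + 2)(theta + 4), so f'(-1) = 6480.
Gradient descent moves in the -f' direction, i.e. theta is decreasing.
The nearest critical point in that direction is theta = -2, where f'' = 7200 > 0 (a local minimum). The iterate converges there.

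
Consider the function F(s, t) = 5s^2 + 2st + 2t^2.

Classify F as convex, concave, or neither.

convex

F is quadratic, so its Hessian is the constant matrix H = [[10, 2], [2, 4]].
det(H) = 36, tr(H) = 14.
det(H) > 0 and tr(H) > 0, so H is positive definite everywhere: convex.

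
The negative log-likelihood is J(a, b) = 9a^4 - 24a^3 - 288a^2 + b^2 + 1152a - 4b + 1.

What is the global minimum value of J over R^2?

J(a,b) separates as P(a) + Q(b) + 1, so its minimum is min P + min Q + 1.
P'(a) = 36(a - 4)(a - 2)(a + 4) vanishes at a ∈ {-4, 2, 4}; Q'(b) = 2b - 4 vanishes at b ∈ {2}.
Local minima of P (where P''>0): P(-4)=-5376, P(4)=768. Local minima of Q: Q(2)=-4.
So the global minimum of J is P(-4) + Q(2) + 1 = -5376 − 4 + 1 = -5379, attained at (-4, 2).

-5379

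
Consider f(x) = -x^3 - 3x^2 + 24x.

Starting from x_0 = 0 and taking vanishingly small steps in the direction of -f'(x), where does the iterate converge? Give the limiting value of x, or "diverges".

f'(x) = -3(x - 2)(x + 4), so f'(0) = 24.
Gradient descent moves in the -f' direction, i.e. x is decreasing.
The nearest critical point in that direction is x = -4, where f'' = 18 > 0 (a local minimum). The iterate converges there.

-4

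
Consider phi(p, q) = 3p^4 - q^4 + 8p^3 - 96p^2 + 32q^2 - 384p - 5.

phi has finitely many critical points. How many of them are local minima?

phi separates as a function of p plus a function of q, so ∇phi=0 decouples.
∂phi/∂p = 12(p - 4)(p + 2)(p + 4) = 0 at p ∈ {-4, -2, 4}; ∂phi/∂q = -4q(q - 4)(q + 4) = 0 at q ∈ {-4, 0, 4}.
The Hessian is diagonal: diag(phi_pp, phi_qq). Second derivatives: phi_pp(-4)=192, phi_pp(-2)=-144, phi_pp(4)=576; phi_qq(-4)=-128, phi_qq(0)=64, phi_qq(4)=-128.
Local minima occur where both diagonal entries positive: (-4, 0), (4, 0). Count: 2.

2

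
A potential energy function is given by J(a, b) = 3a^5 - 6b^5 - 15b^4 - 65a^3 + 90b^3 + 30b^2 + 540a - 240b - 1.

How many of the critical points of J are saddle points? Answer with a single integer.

J separates as a function of a plus a function of b, so ∇J=0 decouples.
∂J/∂a = 15(a - 3)(a - 2)(a + 2)(a + 3) = 0 at a ∈ {-3, -2, 2, 3}; ∂J/∂b = -30(b - 2)(b - 1)(b + 1)(b + 4) = 0 at b ∈ {-4, -1, 1, 2}.
The Hessian is diagonal: diag(J_aa, J_bb). Second derivatives: J_aa(-3)=-450, J_aa(-2)=300, J_aa(2)=-300, J_aa(3)=450; J_bb(-4)=2700, J_bb(-1)=-540, J_bb(1)=300, J_bb(2)=-540.
Saddle points occur where the two diagonal entries have opposite signs: (-3, -4), (-3, 1), (-2, -1), (-2, 2), (2, -4), (2, 1), (3, -1), (3, 2). Count: 8.

8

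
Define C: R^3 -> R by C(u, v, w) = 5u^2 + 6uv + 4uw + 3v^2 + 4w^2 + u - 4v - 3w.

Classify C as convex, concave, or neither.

C is quadratic, so its Hessian is the constant matrix H = [[10, 6, 4], [6, 6, 0], [4, 0, 8]].
Leading principal minors: 10, 24, 96.
All positive ⇒ H ≻ 0 ⇒ convex.

convex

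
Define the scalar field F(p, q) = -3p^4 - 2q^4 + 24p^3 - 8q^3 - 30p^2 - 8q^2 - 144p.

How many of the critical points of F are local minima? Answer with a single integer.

F separates as a function of p plus a function of q, so ∇F=0 decouples.
∂F/∂p = -12(p - 4)(p - 3)(p + 1) = 0 at p ∈ {-1, 3, 4}; ∂F/∂q = -8q(q + 1)(q + 2) = 0 at q ∈ {-2, -1, 0}.
The Hessian is diagonal: diag(F_pp, F_qq). Second derivatives: F_pp(-1)=-240, F_pp(3)=48, F_pp(4)=-60; F_qq(-2)=-16, F_qq(-1)=8, F_qq(0)=-16.
Local minima occur where both diagonal entries positive: (3, -1). Count: 1.

1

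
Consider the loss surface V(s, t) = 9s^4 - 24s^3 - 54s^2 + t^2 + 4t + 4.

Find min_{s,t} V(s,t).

V(s,t) separates as P(s) + Q(t) + 4, so its minimum is min P + min Q + 4.
P'(s) = 36s(s - 3)(s + 1) vanishes at s ∈ {-1, 0, 3}; Q'(t) = 2(t + 2) vanishes at t ∈ {-2}.
Local minima of P (where P''>0): P(-1)=-21, P(3)=-405. Local minima of Q: Q(-2)=-4.
So the global minimum of V is P(3) + Q(-2) + 4 = -405 − 4 + 4 = -405, attained at (3, -2).

-405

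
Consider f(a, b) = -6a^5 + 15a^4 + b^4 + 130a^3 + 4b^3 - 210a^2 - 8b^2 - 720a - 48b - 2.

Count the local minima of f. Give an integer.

4

f separates as a function of a plus a function of b, so ∇f=0 decouples.
∂f/∂a = -30(a - 4)(a - 2)(a + 1)(a + 3) = 0 at a ∈ {-3, -1, 2, 4}; ∂f/∂b = 4(b - 2)(b + 2)(b + 3) = 0 at b ∈ {-3, -2, 2}.
The Hessian is diagonal: diag(f_aa, f_bb). Second derivatives: f_aa(-3)=2100, f_aa(-1)=-900, f_aa(2)=900, f_aa(4)=-2100; f_bb(-3)=20, f_bb(-2)=-16, f_bb(2)=80.
Local minima occur where both diagonal entries positive: (-3, -3), (-3, 2), (2, -3), (2, 2). Count: 4.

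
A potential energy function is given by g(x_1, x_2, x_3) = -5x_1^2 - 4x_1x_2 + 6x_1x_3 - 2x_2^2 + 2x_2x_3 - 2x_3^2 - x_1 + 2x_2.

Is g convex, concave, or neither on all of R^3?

g is quadratic, so its Hessian is the constant matrix H = [[-10, -4, 6], [-4, -4, 2], [6, 2, -4]].
Leading principal minors: -10, 24, -8.
Signs alternate −, +, − ⇒ H ≺ 0 ⇒ concave.

concave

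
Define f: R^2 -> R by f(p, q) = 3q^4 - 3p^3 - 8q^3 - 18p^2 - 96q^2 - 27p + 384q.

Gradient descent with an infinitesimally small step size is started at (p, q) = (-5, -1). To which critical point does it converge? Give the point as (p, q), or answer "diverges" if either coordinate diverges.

(-3, -4)

f is separable, so gradient descent decouples: p follows -∂f/∂p, q follows -∂f/∂q.
∂f/∂p = -9(p + 1)(p + 3); at p=-5 this is -72, so p increases.
∂f/∂q = 12(q - 4)(q - 2)(q + 4); at q=-1 this is 540, so q decreases.
p converges to its nearest critical value -3 (a local min of the p-part); q converges to -4. The iterate converges to (-3, -4).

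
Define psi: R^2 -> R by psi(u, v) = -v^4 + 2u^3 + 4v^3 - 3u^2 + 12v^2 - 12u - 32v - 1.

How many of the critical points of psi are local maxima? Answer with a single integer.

psi separates as a function of u plus a function of v, so ∇psi=0 decouples.
∂psi/∂u = 6(u - 2)(u + 1) = 0 at u ∈ {-1, 2}; ∂psi/∂v = -4(v - 4)(v - 1)(v + 2) = 0 at v ∈ {-2, 1, 4}.
The Hessian is diagonal: diag(psi_uu, psi_vv). Second derivatives: psi_uu(-1)=-18, psi_uu(2)=18; psi_vv(-2)=-72, psi_vv(1)=36, psi_vv(4)=-72.
Local maxima occur where both diagonal entries negative: (-1, -2), (-1, 4). Count: 2.

2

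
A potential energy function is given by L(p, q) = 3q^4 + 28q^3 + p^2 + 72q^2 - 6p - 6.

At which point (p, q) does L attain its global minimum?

(3, 0)

L(p,q) separates as A(p) + B(q) − 6, so its minimum is min A + min B − 6.
A'(p) = 2p - 6 vanishes at p ∈ {3}; B'(q) = 12q(q + 3)(q + 4) vanishes at q ∈ {-4, -3, 0}.
Local minima of A (where A''>0): A(3)=-9. Local minima of B: B(-4)=128, B(0)=0.
So the global minimum of L is A(3) + B(0) − 6 = -9 + 0 − 6 = -15, attained at (3, 0).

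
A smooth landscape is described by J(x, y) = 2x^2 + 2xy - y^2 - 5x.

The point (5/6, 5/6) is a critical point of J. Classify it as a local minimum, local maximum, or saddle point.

The Hessian of J is constant: H = [[4, 2], [2, -2]].
det(H) = 4·(-2) − 2² = -12.
Since det(H) < 0, H is indefinite and the critical point is a saddle point.

saddle point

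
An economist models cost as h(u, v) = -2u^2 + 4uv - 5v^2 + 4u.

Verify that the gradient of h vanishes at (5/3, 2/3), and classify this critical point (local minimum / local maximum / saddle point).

∇h = (-4u + 4v + 4, 4u - 10v); substituting (5/3, 2/3) gives ∇h = (0, 0), so (5/3, 2/3) is indeed a critical point.
The Hessian of h is constant: H = [[-4, 4], [4, -10]].
det(H) = (-4)·(-10) − 4² = 24.
det(H) > 0 and tr(H) = -14 < 0, so H is negative definite and the point is a local maximum.

local maximum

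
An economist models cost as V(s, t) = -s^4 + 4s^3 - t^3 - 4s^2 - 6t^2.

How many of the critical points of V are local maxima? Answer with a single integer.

2

V separates as a function of s plus a function of t, so ∇V=0 decouples.
∂V/∂s = -4s(s - 2)(s - 1) = 0 at s ∈ {0, 1, 2}; ∂V/∂t = -3t(t + 4) = 0 at t ∈ {-4, 0}.
The Hessian is diagonal: diag(V_ss, V_tt). Second derivatives: V_ss(0)=-8, V_ss(1)=4, V_ss(2)=-8; V_tt(-4)=12, V_tt(0)=-12.
Local maxima occur where both diagonal entries negative: (0, 0), (2, 0). Count: 2.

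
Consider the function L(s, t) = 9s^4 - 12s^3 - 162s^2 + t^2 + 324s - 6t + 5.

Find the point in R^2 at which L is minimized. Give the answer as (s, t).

L(s,t) separates as P(s) + Q(t) + 5, so its minimum is min P + min Q + 5.
P'(s) = 36(s - 3)(s - 1)(s + 3) vanishes at s ∈ {-3, 1, 3}; Q'(t) = 2(t - 3) vanishes at t ∈ {3}.
Local minima of P (where P''>0): P(-3)=-1377, P(3)=-81. Local minima of Q: Q(3)=-9.
So the global minimum of L is P(-3) + Q(3) + 5 = -1377 − 9 + 5 = -1381, attained at (-3, 3).

(-3, 3)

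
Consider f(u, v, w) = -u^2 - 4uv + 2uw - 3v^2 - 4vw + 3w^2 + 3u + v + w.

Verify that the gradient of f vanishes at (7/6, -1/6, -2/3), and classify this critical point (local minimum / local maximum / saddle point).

saddle point

∇f = (-2u - 4v + 2w + 3, -4u - 6v - 4w + 1, 2u - 4v + 6w + 1); substituting (7/6, -1/6, -2/3) gives ∇f = (0, 0, 0), so (7/6, -1/6, -2/3) is indeed a critical point.
The Hessian is constant: H = [[-2, -4, 2], [-4, -6, -4], [2, -4, 6]].
Leading principal minors: Δ₁ = -2, Δ₂ = -4, Δ₃ = 96.
The minors fit neither the all-positive nor the alternating-sign pattern, so H is indefinite: a saddle point.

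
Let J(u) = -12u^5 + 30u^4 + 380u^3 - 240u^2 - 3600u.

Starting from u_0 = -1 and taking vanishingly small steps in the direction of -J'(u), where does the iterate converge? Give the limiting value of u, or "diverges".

J'(u) = -60(u - 5)(u - 2)(u + 2)(u + 3), so J'(-1) = -2160.
Gradient descent moves in the -J' direction, i.e. u is increasing.
The nearest critical point in that direction is u = 2, where J'' = 3600 > 0 (a local minimum). The iterate converges there.

2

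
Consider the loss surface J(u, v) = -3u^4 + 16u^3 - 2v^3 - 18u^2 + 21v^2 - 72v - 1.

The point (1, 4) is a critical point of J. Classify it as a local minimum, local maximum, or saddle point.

The mixed partial ∂²J/∂u∂v is 0, so the Hessian at any point is diag(J_uu, J_vv) = diag(12(-3u^2 + 8u - 3), 6(-2v + 7)).
At (1, 4): H = diag(24, -6).
The eigenvalues have opposite signs, so H is indefinite: a saddle point.

saddle point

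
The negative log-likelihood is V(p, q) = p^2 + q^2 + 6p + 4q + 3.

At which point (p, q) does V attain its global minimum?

V(p,q) separates as A(p) + B(q) + 3, so its minimum is min A + min B + 3.
A'(p) = 2p + 6 vanishes at p ∈ {-3}; B'(q) = 2q + 4 vanishes at q ∈ {-2}.
Local minima of A (where A''>0): A(-3)=-9. Local minima of B: B(-2)=-4.
So the global minimum of V is A(-3) + B(-2) + 3 = -9 − 4 + 3 = -10, attained at (-3, -2).

(-3, -2)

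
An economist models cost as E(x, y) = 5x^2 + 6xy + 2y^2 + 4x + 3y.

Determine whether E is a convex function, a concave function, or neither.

convex

E is quadratic, so its Hessian is the constant matrix H = [[10, 6], [6, 4]].
det(H) = 4, tr(H) = 14.
det(H) > 0 and tr(H) > 0, so H is positive definite everywhere: convex.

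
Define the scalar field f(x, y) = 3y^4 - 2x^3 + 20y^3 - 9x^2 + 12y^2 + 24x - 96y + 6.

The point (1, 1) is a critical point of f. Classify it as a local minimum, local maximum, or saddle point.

The mixed partial ∂²f/∂x∂y is 0, so the Hessian at any point is diag(f_xx, f_yy) = diag(-6(2x + 3), 12(3y^2 + 10y + 2)).
At (1, 1): H = diag(-30, 180).
The eigenvalues have opposite signs, so H is indefinite: a saddle point.

saddle point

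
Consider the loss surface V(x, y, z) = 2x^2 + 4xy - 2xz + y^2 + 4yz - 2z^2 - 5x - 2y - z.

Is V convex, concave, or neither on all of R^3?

neither

V is quadratic, so its Hessian is the constant matrix H = [[4, 4, -2], [4, 2, 4], [-2, 4, -4]].
Leading principal minors: 4, -8, -104.
Neither pattern holds ⇒ H is indefinite ⇒ neither convex nor concave.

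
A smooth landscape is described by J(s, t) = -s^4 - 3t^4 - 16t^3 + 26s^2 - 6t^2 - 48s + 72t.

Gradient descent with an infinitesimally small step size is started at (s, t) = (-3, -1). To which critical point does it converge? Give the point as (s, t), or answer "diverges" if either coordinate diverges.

(1, -2)

J is separable, so gradient descent decouples: s follows -∂J/∂s, t follows -∂J/∂t.
∂J/∂s = -4(s - 3)(s - 1)(s + 4); at s=-3 this is -96, so s increases.
∂J/∂t = -12(t - 1)(t + 2)(t + 3); at t=-1 this is 48, so t decreases.
s converges to its nearest critical value 1 (a local min of the s-part); t converges to -2. The iterate converges to (1, -2).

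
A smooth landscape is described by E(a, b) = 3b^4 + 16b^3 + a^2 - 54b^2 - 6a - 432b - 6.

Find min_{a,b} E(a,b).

-1122

E(a,b) separates as P(a) + Q(b) − 6, so its minimum is min P + min Q − 6.
P'(a) = 2a - 6 vanishes at a ∈ {3}; Q'(b) = 12(b - 3)(b + 3)(b + 4) vanishes at b ∈ {-4, -3, 3}.
Local minima of P (where P''>0): P(3)=-9. Local minima of Q: Q(-4)=608, Q(3)=-1107.
So the global minimum of E is P(3) + Q(3) − 6 = -9 − 1107 − 6 = -1122, attained at (3, 3).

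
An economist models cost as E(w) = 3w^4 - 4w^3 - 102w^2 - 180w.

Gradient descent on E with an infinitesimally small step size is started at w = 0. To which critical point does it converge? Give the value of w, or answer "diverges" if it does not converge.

E'(w) = 12(w - 5)(w + 1)(w + 3), so E'(0) = -180.
Gradient descent moves in the -E' direction, i.e. w is increasing.
The nearest critical point in that direction is w = 5, where E'' = 576 > 0 (a local minimum). The iterate converges there.

5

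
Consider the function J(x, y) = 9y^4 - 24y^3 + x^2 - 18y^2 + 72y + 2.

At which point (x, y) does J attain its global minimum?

(0, -1)

J(x,y) separates as P(x) + Q(y) + 2, so its minimum is min P + min Q + 2.
P'(x) = 2x vanishes at x ∈ {0}; Q'(y) = 36(y - 2)(y - 1)(y + 1) vanishes at y ∈ {-1, 1, 2}.
Local minima of P (where P''>0): P(0)=0. Local minima of Q: Q(-1)=-57, Q(2)=24.
So the global minimum of J is P(0) + Q(-1) + 2 = 0 − 57 + 2 = -55, attained at (0, -1).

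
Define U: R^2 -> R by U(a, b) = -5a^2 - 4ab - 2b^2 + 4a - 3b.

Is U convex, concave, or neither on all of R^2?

concave

U is quadratic, so its Hessian is the constant matrix H = [[-10, -4], [-4, -4]].
det(H) = 24, tr(H) = -14.
det(H) > 0 and tr(H) < 0, so H is negative definite everywhere: concave.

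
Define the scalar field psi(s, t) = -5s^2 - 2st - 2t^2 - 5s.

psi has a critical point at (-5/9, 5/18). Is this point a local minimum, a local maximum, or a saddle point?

The Hessian of psi is constant: H = [[-10, -2], [-2, -4]].
det(H) = (-10)·(-4) − (-2)² = 36.
det(H) > 0 and tr(H) = -14 < 0, so H is negative definite and the point is a local maximum.

local maximum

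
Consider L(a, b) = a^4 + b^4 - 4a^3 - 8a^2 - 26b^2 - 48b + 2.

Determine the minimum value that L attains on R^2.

L(a,b) separates as P(a) + Q(b) + 2, so its minimum is min P + min Q + 2.
P'(a) = 4a(a - 4)(a + 1) vanishes at a ∈ {-1, 0, 4}; Q'(b) = 4(b - 4)(b + 1)(b + 3) vanishes at b ∈ {-3, -1, 4}.
Local minima of P (where P''>0): P(-1)=-3, P(4)=-128. Local minima of Q: Q(-3)=-9, Q(4)=-352.
So the global minimum of L is P(4) + Q(4) + 2 = -128 − 352 + 2 = -478, attained at (4, 4).

-478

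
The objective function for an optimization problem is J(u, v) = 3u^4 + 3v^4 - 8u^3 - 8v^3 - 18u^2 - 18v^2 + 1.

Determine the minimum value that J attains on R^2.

J(u,v) separates as P(u) + Q(v) + 1, so its minimum is min P + min Q + 1.
P'(u) = 12u(u - 3)(u + 1) vanishes at u ∈ {-1, 0, 3}; Q'(v) = 12v(v - 3)(v + 1) vanishes at v ∈ {-1, 0, 3}.
Local minima of P (where P''>0): P(-1)=-7, P(3)=-135. Local minima of Q: Q(-1)=-7, Q(3)=-135.
So the global minimum of J is P(3) + Q(3) + 1 = -135 − 135 + 1 = -269, attained at (3, 3).

-269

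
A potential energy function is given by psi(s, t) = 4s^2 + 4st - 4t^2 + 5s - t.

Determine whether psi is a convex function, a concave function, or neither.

neither

psi is quadratic, so its Hessian is the constant matrix H = [[8, 4], [4, -8]].
det(H) = -80, tr(H) = 0.
det(H) < 0, so H is indefinite: neither convex nor concave.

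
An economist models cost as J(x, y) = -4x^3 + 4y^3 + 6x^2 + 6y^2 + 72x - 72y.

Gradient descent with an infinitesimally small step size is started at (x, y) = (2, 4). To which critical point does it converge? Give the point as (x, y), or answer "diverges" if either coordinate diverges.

J is separable, so gradient descent decouples: x follows -∂J/∂x, y follows -∂J/∂y.
∂J/∂x = -12(x - 3)(x + 2); at x=2 this is 48, so x decreases.
∂J/∂y = 12(y - 2)(y + 3); at y=4 this is 168, so y decreases.
x converges to its nearest critical value -2 (a local min of the x-part); y converges to 2. The iterate converges to (-2, 2).

(-2, 2)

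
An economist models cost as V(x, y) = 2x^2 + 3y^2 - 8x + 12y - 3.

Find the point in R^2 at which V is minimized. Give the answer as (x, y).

V(x,y) separates as P(x) + Q(y) − 3, so its minimum is min P + min Q − 3.
P'(x) = 4x - 8 vanishes at x ∈ {2}; Q'(y) = 6y + 12 vanishes at y ∈ {-2}.
Local minima of P (where P''>0): P(2)=-8. Local minima of Q: Q(-2)=-12.
So the global minimum of V is P(2) + Q(-2) − 3 = -8 − 12 − 3 = -23, attained at (2, -2).

(2, -2)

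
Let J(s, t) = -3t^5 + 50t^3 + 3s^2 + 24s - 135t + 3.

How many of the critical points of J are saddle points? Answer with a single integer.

2

J separates as a function of s plus a function of t, so ∇J=0 decouples.
∂J/∂s = 6(s + 4) = 0 at s ∈ {-4}; ∂J/∂t = -15(t - 3)(t - 1)(t + 1)(t + 3) = 0 at t ∈ {-3, -1, 1, 3}.
The Hessian is diagonal: diag(J_ss, J_tt). Second derivatives: J_ss(-4)=6; J_tt(-3)=720, J_tt(-1)=-240, J_tt(1)=240, J_tt(3)=-720.
Saddle points occur where the two diagonal entries have opposite signs: (-4, -1), (-4, 3). Count: 2.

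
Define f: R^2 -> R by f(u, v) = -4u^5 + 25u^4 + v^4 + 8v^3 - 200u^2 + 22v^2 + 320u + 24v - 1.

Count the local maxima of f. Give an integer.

2

f separates as a function of u plus a function of v, so ∇f=0 decouples.
∂f/∂u = -20(u - 4)(u - 2)(u - 1)(u + 2) = 0 at u ∈ {-2, 1, 2, 4}; ∂f/∂v = 4(v + 1)(v + 2)(v + 3) = 0 at v ∈ {-3, -2, -1}.
The Hessian is diagonal: diag(f_uu, f_vv). Second derivatives: f_uu(-2)=1440, f_uu(1)=-180, f_uu(2)=160, f_uu(4)=-720; f_vv(-3)=8, f_vv(-2)=-4, f_vv(-1)=8.
Local maxima occur where both diagonal entries negative: (1, -2), (4, -2). Count: 2.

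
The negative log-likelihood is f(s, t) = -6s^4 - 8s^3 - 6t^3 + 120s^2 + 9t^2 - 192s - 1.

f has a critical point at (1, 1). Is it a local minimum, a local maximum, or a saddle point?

The mixed partial ∂²f/∂s∂t is 0, so the Hessian at any point is diag(f_ss, f_tt) = diag(24(-3s^2 - 2s + 10), 18(-2t + 1)).
At (1, 1): H = diag(120, -18).
The eigenvalues have opposite signs, so H is indefinite: a saddle point.

saddle point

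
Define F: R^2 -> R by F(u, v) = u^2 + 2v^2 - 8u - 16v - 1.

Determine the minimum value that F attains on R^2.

F(u,v) separates as P(u) + Q(v) − 1, so its minimum is min P + min Q − 1.
P'(u) = 2u - 8 vanishes at u ∈ {4}; Q'(v) = 4v - 16 vanishes at v ∈ {4}.
Local minima of P (where P''>0): P(4)=-16. Local minima of Q: Q(4)=-32.
So the global minimum of F is P(4) + Q(4) − 1 = -16 − 32 − 1 = -49, attained at (4, 4).

-49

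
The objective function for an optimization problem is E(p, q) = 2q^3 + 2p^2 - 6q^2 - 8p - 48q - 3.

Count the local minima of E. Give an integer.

1

E separates as a function of p plus a function of q, so ∇E=0 decouples.
∂E/∂p = 4(p - 2) = 0 at p ∈ {2}; ∂E/∂q = 6(q - 4)(q + 2) = 0 at q ∈ {-2, 4}.
The Hessian is diagonal: diag(E_pp, E_qq). Second derivatives: E_pp(2)=4; E_qq(-2)=-36, E_qq(4)=36.
Local minima occur where both diagonal entries positive: (2, 4). Count: 1.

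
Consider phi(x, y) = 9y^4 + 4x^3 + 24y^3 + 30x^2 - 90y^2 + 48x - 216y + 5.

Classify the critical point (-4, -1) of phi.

The mixed partial ∂²phi/∂x∂y is 0, so the Hessian at any point is diag(phi_xx, phi_yy) = diag(12(2x + 5), 36(3y^2 + 4y - 5)).
At (-4, -1): H = diag(-36, -216).
Both eigenvalues are negative, so H is negative definite: a local maximum.

local maximum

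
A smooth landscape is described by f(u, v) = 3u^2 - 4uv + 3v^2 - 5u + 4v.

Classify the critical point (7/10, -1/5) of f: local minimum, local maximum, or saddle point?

local minimum

The Hessian of f is constant: H = [[6, -4], [-4, 6]].
det(H) = 6·6 − (-4)² = 20.
det(H) > 0 and tr(H) = 12 > 0, so H is positive definite and the point is a local minimum.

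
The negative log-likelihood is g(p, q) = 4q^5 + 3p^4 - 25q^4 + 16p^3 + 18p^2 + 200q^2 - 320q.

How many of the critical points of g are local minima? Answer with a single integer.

g separates as a function of p plus a function of q, so ∇g=0 decouples.
∂g/∂p = 12p(p + 1)(p + 3) = 0 at p ∈ {-3, -1, 0}; ∂g/∂q = 20(q - 4)(q - 2)(q - 1)(q + 2) = 0 at q ∈ {-2, 1, 2, 4}.
The Hessian is diagonal: diag(g_pp, g_qq). Second derivatives: g_pp(-3)=72, g_pp(-1)=-24, g_pp(0)=36; g_qq(-2)=-1440, g_qq(1)=180, g_qq(2)=-160, g_qq(4)=720.
Local minima occur where both diagonal entries positive: (-3, 1), (-3, 4), (0, 1), (0, 4). Count: 4.

4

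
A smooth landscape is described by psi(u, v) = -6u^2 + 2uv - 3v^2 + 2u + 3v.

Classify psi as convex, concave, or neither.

concave

psi is quadratic, so its Hessian is the constant matrix H = [[-12, 2], [2, -6]].
det(H) = 68, tr(H) = -18.
det(H) > 0 and tr(H) < 0, so H is negative definite everywhere: concave.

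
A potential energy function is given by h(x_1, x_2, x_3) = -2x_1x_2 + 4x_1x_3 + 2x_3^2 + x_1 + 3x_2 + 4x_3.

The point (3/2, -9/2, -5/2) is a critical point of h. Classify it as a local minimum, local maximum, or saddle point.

The Hessian is constant: H = [[0, -2, 4], [-2, 0, 0], [4, 0, 4]].
Leading principal minors: Δ₁ = 0, Δ₂ = -4, Δ₃ = -16.
The minors fit neither the all-positive nor the alternating-sign pattern, so H is indefinite: a saddle point.

saddle point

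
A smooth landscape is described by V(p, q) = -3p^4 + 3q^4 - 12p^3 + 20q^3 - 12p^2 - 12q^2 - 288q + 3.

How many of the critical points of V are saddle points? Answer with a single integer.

V separates as a function of p plus a function of q, so ∇V=0 decouples.
∂V/∂p = -12p(p + 1)(p + 2) = 0 at p ∈ {-2, -1, 0}; ∂V/∂q = 12(q - 2)(q + 3)(q + 4) = 0 at q ∈ {-4, -3, 2}.
The Hessian is diagonal: diag(V_pp, V_qq). Second derivatives: V_pp(-2)=-24, V_pp(-1)=12, V_pp(0)=-24; V_qq(-4)=72, V_qq(-3)=-60, V_qq(2)=360.
Saddle points occur where the two diagonal entries have opposite signs: (-2, -4), (-2, 2), (-1, -3), (0, -4), (0, 2). Count: 5.

5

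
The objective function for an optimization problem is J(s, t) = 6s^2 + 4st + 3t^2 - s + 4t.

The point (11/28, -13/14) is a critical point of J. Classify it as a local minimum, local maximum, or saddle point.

local minimum

The Hessian of J is constant: H = [[12, 4], [4, 6]].
det(H) = 12·6 − 4² = 56.
det(H) > 0 and tr(H) = 18 > 0, so H is positive definite and the point is a local minimum.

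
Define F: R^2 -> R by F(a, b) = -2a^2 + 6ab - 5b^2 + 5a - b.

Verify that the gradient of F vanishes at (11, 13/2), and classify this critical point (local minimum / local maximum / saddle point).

local maximum

∇F = (-4a + 6b + 5, 6a - 10b - 1); substituting (11, 13/2) gives ∇F = (0, 0), so (11, 13/2) is indeed a critical point.
The Hessian of F is constant: H = [[-4, 6], [6, -10]].
det(H) = (-4)·(-10) − 6² = 4.
det(H) > 0 and tr(H) = -14 < 0, so H is negative definite and the point is a local maximum.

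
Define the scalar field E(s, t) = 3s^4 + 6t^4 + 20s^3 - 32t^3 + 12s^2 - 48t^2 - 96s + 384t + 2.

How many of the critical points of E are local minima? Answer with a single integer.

E separates as a function of s plus a function of t, so ∇E=0 decouples.
∂E/∂s = 12(s - 1)(s + 2)(s + 4) = 0 at s ∈ {-4, -2, 1}; ∂E/∂t = 24(t - 4)(t - 2)(t + 2) = 0 at t ∈ {-2, 2, 4}.
The Hessian is diagonal: diag(E_ss, E_tt). Second derivatives: E_ss(-4)=120, E_ss(-2)=-72, E_ss(1)=180; E_tt(-2)=576, E_tt(2)=-192, E_tt(4)=288.
Local minima occur where both diagonal entries positive: (-4, -2), (-4, 4), (1, -2), (1, 4). Count: 4.

4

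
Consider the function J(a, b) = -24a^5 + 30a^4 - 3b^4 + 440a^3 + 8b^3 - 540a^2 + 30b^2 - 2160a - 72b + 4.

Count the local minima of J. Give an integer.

2

J separates as a function of a plus a function of b, so ∇J=0 decouples.
∂J/∂a = -120(a - 3)(a - 2)(a + 1)(a + 3) = 0 at a ∈ {-3, -1, 2, 3}; ∂J/∂b = -12(b - 3)(b - 1)(b + 2) = 0 at b ∈ {-2, 1, 3}.
The Hessian is diagonal: diag(J_aa, J_bb). Second derivatives: J_aa(-3)=7200, J_aa(-1)=-2880, J_aa(2)=1800, J_aa(3)=-2880; J_bb(-2)=-180, J_bb(1)=72, J_bb(3)=-120.
Local minima occur where both diagonal entries positive: (-3, 1), (2, 1). Count: 2.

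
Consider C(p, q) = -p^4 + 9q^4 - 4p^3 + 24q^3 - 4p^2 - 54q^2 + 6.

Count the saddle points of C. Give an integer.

5

C separates as a function of p plus a function of q, so ∇C=0 decouples.
∂C/∂p = -4p(p + 1)(p + 2) = 0 at p ∈ {-2, -1, 0}; ∂C/∂q = 36q(q - 1)(q + 3) = 0 at q ∈ {-3, 0, 1}.
The Hessian is diagonal: diag(C_pp, C_qq). Second derivatives: C_pp(-2)=-8, C_pp(-1)=4, C_pp(0)=-8; C_qq(-3)=432, C_qq(0)=-108, C_qq(1)=144.
Saddle points occur where the two diagonal entries have opposite signs: (-2, -3), (-2, 1), (-1, 0), (0, -3), (0, 1). Count: 5.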